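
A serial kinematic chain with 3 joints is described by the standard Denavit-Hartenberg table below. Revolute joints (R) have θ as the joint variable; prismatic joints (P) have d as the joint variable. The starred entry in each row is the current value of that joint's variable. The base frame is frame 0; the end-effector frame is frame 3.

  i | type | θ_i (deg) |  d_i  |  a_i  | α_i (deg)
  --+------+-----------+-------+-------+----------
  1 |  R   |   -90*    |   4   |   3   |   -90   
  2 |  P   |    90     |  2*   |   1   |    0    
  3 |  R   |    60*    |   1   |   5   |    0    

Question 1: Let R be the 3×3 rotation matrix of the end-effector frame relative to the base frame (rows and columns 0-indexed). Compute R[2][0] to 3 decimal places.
End-effector x-axis (col 0 of R) = (-0.0000,0.8660,-0.5000)
R[2][0] = -0.5000

-0.500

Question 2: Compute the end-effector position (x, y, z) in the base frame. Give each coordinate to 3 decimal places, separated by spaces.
3.000 1.330 0.500

after link 1: o_1 = (0.0000, -3.0000, 4.0000)
after link 2: o_2 = (2.0000, -3.0000, 3.0000)
after link 3: o_3 = (3.0000, 1.3301, 0.5000)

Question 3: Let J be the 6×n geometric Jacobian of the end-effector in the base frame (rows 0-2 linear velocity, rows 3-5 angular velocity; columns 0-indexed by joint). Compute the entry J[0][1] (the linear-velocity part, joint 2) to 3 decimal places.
prismatic axis z_1 = (1.0000,0.0000,0.0000)
J_v[:, 1] = z_1; J_ω[:, 1] = (0,0,0)
entry J[0][1] = 1.0000

1.000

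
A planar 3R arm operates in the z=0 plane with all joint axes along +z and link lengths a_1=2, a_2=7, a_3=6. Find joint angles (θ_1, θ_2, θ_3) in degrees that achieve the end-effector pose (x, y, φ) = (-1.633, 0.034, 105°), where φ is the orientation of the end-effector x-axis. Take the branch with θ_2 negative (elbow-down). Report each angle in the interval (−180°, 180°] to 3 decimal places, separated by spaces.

wrist centre = target − a_3·(cos φ, sin φ) = (-0.0801, -5.7616)
cos θ_2 = (33.2019−2²−7²)/(2·2·7) = -0.7071; θ_2 = -134.9973° (elbow-down)
β = atan2(-5.7616,-0.0801) = -90.7964°; ψ = atan2(-4.9500,-2.9495) = -120.7892°
θ_1 = β − ψ = 29.9929°
θ_3 = φ − θ_1 − θ_2 = -149.9955° (wrapped to (-180°,180°])

29.993 -134.997 -149.996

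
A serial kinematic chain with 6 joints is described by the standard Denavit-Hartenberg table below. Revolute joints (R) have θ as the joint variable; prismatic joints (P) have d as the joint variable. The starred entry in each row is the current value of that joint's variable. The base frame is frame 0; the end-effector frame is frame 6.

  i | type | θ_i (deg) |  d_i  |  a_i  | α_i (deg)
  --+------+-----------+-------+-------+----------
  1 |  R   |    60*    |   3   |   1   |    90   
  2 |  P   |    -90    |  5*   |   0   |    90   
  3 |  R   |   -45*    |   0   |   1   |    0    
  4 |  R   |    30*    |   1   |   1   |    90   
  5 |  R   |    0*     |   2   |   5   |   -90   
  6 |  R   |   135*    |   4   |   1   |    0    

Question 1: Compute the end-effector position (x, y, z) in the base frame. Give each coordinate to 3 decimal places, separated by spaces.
-0.550 -4.301 -2.485

after link 1: o_1 = (0.5000, 0.8660, 3.0000)
after link 2: o_2 = (4.8301, -1.6340, 3.0000)
after link 3: o_3 = (4.2178, -1.2804, 2.2929)
after link 4: o_4 = (3.4936, -2.0170, 1.3270)
after link 5: o_5 = (0.6999, -0.4041, -2.9850)
after link 6: o_6 = (-0.5501, -4.3012, -2.4850)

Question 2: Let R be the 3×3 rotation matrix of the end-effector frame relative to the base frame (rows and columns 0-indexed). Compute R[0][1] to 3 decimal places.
End-effector y-axis (col 1 of R) = (-0.4330,0.2500,0.8660)
R[0][1] = -0.4330

-0.433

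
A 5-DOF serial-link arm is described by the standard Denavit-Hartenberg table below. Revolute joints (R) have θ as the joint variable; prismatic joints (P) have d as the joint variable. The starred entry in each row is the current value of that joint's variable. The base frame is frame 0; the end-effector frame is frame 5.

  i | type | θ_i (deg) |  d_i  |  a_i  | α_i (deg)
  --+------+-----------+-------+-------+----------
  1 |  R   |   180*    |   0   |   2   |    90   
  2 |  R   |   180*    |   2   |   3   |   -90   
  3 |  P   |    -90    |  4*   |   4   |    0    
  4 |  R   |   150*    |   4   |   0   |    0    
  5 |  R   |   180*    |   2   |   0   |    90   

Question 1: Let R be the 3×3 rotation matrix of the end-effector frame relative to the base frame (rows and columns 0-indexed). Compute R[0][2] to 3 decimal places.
-0.866

End-effector z-axis (col 2 of R) = (-0.8660,-0.5000,-0.0000)
R[0][2] = -0.8660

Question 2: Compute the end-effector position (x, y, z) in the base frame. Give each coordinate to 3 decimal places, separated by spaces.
after link 1: o_1 = (-2.0000, 0.0000, 0.0000)
after link 2: o_2 = (1.0000, 2.0000, 0.0000)
after link 3: o_3 = (1.0000, 6.0000, -4.0000)
after link 4: o_4 = (1.0000, 6.0000, -8.0000)
after link 5: o_5 = (1.0000, 6.0000, -10.0000)

1.000 6.000 -10.000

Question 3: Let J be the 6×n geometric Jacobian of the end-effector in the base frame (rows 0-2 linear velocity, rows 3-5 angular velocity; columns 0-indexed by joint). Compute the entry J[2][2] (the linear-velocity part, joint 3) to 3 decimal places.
prismatic axis z_2 = (0.0000,0.0000,-1.0000)
J_v[:, 2] = z_2; J_ω[:, 2] = (0,0,0)
entry J[2][2] = -1.0000

-1.000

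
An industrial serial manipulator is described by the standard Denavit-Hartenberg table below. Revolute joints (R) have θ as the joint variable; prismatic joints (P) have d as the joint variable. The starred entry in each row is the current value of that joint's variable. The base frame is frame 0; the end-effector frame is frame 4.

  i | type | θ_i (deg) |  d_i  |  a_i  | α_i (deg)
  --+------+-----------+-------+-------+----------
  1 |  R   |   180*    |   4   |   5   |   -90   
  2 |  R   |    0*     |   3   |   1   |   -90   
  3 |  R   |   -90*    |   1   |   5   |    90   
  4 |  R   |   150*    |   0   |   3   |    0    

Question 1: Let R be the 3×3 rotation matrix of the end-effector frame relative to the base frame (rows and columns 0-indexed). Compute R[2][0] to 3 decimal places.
-0.500

End-effector x-axis (col 0 of R) = (0.0000,0.8660,-0.5000)
R[2][0] = -0.5000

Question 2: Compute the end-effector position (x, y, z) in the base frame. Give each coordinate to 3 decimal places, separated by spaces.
-6.000 -5.402 1.500

after link 1: o_1 = (-5.0000, 0.0000, 4.0000)
after link 2: o_2 = (-6.0000, -3.0000, 4.0000)
after link 3: o_3 = (-6.0000, -8.0000, 3.0000)
after link 4: o_4 = (-6.0000, -5.4019, 1.5000)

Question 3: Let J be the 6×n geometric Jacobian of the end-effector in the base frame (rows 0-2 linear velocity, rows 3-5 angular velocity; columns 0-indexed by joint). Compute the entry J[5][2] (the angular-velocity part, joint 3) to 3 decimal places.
-1.000

axis z_2 = (-0.0000,-0.0000,-1.0000); lever o_n−o_2 = (-0.0000,-2.4019,-2.5000)
cross product → J_v[:, 2] = (-2.4019,0.0000,-0.0000)
J_ω[:, 2] = z_2
entry J[5][2] = -1.0000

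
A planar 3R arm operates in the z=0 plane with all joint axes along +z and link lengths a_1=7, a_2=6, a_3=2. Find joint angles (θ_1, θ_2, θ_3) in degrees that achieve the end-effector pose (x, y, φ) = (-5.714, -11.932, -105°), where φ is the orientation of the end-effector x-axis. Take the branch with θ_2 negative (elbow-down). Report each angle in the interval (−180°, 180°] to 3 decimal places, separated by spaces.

wrist centre = target − a_3·(cos φ, sin φ) = (-5.1964, -10.0001)
cos θ_2 = (127.0051−7²−6²)/(2·7·6) = 0.5001; θ_2 = -59.9959° (elbow-down)
β = atan2(-10.0001,-5.1964) = -117.4577°; ψ = atan2(-5.1959,10.0004) = -27.4553°
θ_1 = β − ψ = -90.0024°
θ_3 = φ − θ_1 − θ_2 = 44.9984° (wrapped to (-180°,180°])

-90.002 -59.996 44.998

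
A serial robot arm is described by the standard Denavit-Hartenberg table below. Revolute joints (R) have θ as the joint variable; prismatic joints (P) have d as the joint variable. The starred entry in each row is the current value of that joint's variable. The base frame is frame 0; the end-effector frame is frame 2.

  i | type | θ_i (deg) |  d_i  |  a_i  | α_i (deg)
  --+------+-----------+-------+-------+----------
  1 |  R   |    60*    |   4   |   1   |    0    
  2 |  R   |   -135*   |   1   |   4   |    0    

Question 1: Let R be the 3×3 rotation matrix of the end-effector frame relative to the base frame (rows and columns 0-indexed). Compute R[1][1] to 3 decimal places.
End-effector y-axis (col 1 of R) = (0.9659,0.2588,0.0000)
R[1][1] = 0.2588

0.259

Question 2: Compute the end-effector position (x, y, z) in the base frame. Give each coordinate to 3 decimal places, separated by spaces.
1.535 -2.998 5.000

after link 1: o_1 = (0.5000, 0.8660, 4.0000)
after link 2: o_2 = (1.5353, -2.9977, 5.0000)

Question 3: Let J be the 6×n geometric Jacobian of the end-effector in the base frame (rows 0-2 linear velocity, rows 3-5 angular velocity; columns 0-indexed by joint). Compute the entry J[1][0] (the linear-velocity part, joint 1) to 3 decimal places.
axis z_0 = ẑ; lever o_n−o_0 = (1.5353,-2.9977,5.0000)
cross product → J_v[:, 0] = (2.9977,1.5353,-0.0000)
J_ω[:, 0] = z_0
entry J[1][0] = 1.5353

1.535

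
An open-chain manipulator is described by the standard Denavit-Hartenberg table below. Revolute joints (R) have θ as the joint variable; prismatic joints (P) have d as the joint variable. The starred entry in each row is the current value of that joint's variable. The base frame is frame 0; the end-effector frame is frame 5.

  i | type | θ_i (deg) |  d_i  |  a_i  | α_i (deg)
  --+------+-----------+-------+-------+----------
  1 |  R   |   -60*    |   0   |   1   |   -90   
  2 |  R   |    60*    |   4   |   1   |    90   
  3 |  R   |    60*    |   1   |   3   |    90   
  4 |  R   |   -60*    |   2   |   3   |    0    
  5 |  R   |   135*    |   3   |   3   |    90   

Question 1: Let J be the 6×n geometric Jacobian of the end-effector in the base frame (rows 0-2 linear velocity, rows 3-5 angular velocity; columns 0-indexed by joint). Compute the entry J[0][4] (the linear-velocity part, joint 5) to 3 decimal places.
-2.199

axis z_4 = (-0.2165,-0.6250,-0.7500); lever o_n−o_4 = (1.2847,-3.8802,-1.1373)
cross product → J_v[:, 4] = (-2.1993,-1.2097,1.6430)
J_ω[:, 4] = z_4
entry J[0][4] = -2.1993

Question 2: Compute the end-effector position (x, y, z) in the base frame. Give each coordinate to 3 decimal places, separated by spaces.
8.311 -2.256 -6.251

after link 1: o_1 = (0.5000, -0.8660, 0.0000)
after link 2: o_2 = (4.2141, 0.7010, -0.8660)
after link 3: o_3 = (7.2721, 0.6005, -1.6651)
after link 4: o_4 = (7.0266, 1.6238, -5.1136)
after link 5: o_5 = (8.3113, -2.2564, -6.2509)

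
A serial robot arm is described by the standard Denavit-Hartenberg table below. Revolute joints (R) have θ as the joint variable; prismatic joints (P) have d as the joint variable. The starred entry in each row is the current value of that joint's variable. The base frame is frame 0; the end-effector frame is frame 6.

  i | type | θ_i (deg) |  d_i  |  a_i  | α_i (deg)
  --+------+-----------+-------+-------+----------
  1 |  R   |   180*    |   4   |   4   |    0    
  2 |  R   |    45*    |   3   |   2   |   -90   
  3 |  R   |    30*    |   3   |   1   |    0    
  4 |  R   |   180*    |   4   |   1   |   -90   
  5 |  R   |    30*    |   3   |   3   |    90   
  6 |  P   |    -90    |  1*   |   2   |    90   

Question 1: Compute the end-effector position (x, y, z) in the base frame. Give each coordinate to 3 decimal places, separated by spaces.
0.631 -4.372 9.415

after link 1: o_1 = (-4.0000, 0.0000, 4.0000)
after link 2: o_2 = (-5.4142, -1.4142, 7.0000)
after link 3: o_3 = (-3.9053, -4.1479, 6.5000)
after link 4: o_4 = (-0.4645, -6.3640, 7.0000)
after link 5: o_5 = (-0.9948, -4.7730, 10.8971)
after link 6: o_6 = (0.6309, -4.3721, 9.4151)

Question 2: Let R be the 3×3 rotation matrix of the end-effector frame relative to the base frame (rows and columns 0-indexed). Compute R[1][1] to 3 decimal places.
-0.306

End-effector y-axis (col 1 of R) = (0.9186,-0.3062,0.2500)
R[1][1] = -0.3062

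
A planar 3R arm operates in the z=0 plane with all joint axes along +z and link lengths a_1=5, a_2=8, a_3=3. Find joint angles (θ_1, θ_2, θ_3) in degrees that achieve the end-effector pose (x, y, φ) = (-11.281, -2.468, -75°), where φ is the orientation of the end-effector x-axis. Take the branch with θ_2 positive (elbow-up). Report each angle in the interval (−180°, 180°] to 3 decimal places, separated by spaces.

149.997 45.002 90.001

wrist centre = target − a_3·(cos φ, sin φ) = (-12.0575, 0.4298)
cos θ_2 = (145.5670−5²−8²)/(2·5·8) = 0.7071; θ_2 = 45.0016° (elbow-up)
β = atan2(0.4298,-12.0575) = 177.9586°; ψ = atan2(5.6570,10.6567) = 27.9612°
θ_1 = β − ψ = 149.9974°
θ_3 = φ − θ_1 − θ_2 = 90.0010° (wrapped to (-180°,180°])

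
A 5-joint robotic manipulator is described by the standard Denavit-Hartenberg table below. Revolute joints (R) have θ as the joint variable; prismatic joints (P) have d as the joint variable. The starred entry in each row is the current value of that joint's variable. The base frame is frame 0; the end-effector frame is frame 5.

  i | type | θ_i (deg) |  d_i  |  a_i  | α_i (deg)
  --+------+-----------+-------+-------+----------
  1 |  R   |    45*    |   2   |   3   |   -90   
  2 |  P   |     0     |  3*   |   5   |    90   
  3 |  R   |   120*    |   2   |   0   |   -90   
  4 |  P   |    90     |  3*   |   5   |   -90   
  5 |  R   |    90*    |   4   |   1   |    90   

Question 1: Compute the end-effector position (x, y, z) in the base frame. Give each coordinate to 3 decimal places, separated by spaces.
6.882 4.811 -1.000

after link 1: o_1 = (2.1213, 2.1213, 2.0000)
after link 2: o_2 = (3.5355, 7.7782, 2.0000)
after link 3: o_3 = (3.5355, 7.7782, 4.0000)
after link 4: o_4 = (2.7591, 4.8804, -1.0000)
after link 5: o_5 = (6.8816, 4.8110, -1.0000)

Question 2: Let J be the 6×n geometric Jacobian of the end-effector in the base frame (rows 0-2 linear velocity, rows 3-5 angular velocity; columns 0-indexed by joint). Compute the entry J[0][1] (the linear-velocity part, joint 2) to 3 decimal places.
prismatic axis z_1 = (-0.7071,0.7071,0.0000)
J_v[:, 1] = z_1; J_ω[:, 1] = (0,0,0)
entry J[0][1] = -0.7071

-0.707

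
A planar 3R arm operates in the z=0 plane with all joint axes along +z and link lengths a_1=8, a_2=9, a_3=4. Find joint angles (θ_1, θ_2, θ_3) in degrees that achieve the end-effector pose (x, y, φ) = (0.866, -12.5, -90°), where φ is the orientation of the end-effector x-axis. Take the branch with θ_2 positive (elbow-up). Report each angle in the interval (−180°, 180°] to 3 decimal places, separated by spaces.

-150.000 120.000 -60.000

wrist centre = target − a_3·(cos φ, sin φ) = (0.8660, -8.5000)
cos θ_2 = (73.0000−8²−9²)/(2·8·9) = -0.5000; θ_2 = 120.0000° (elbow-up)
β = atan2(-8.5000,0.8660) = -84.1826°; ψ = atan2(7.7942,3.5000) = 65.8175°
θ_1 = β − ψ = -150.0002°
θ_3 = φ − θ_1 − θ_2 = -59.9998° (wrapped to (-180°,180°])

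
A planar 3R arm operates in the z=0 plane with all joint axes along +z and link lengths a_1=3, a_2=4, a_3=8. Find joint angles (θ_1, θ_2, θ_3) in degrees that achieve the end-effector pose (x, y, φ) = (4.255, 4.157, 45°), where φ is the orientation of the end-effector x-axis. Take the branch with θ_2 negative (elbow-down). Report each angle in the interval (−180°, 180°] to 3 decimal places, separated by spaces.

wrist centre = target − a_3·(cos φ, sin φ) = (-1.4019, -1.4999)
cos θ_2 = (4.2148−3²−4²)/(2·3·4) = -0.8661; θ_2 = -150.0030° (elbow-down)
β = atan2(-1.4999,-1.4019) = -133.0657°; ψ = atan2(-1.9998,-0.4642) = -103.0683°
θ_1 = β − ψ = -29.9973°
θ_3 = φ − θ_1 − θ_2 = -134.9996° (wrapped to (-180°,180°])

-29.997 -150.003 -135.000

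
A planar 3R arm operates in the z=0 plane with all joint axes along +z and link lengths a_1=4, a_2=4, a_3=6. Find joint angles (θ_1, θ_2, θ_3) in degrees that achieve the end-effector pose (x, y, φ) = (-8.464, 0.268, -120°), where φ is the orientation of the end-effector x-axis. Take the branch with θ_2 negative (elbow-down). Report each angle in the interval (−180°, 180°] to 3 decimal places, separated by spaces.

150.000 -30.002 120.002

wrist centre = target − a_3·(cos φ, sin φ) = (-5.4640, 5.4642)
cos θ_2 = (59.7123−4²−4²)/(2·4·4) = 0.8660; θ_2 = -30.0020° (elbow-down)
β = atan2(5.4642,-5.4640) = 134.9992°; ψ = atan2(-2.0001,7.4640) = -15.0010°
θ_1 = β − ψ = 150.0002°
θ_3 = φ − θ_1 − θ_2 = 120.0018° (wrapped to (-180°,180°])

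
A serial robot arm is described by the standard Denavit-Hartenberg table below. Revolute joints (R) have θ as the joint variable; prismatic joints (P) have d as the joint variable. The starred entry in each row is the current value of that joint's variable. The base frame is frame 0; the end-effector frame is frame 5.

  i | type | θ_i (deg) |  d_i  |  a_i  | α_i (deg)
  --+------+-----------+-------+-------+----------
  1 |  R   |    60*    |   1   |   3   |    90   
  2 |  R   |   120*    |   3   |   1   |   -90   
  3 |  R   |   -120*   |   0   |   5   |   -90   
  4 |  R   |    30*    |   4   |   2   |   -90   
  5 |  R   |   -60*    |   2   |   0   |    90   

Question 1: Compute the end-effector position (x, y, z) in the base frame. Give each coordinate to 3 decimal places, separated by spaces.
after link 1: o_1 = (1.5000, 2.5981, 1.0000)
after link 2: o_2 = (3.8481, 0.6651, 1.8660)
after link 3: o_3 = (8.2231, -0.4175, -0.2990)
after link 4: o_4 = (11.0377, -2.5425, 2.4510)
after link 5: o_5 = (10.9127, -1.0269, 3.7500)

10.913 -1.027 3.750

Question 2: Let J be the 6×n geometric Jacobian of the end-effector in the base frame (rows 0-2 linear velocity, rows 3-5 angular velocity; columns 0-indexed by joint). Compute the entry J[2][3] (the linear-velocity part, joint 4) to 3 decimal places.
axis z_3 = (0.2165,-0.6250,0.7500); lever o_n−o_3 = (2.6896,-0.6095,4.0490)
cross product → J_v[:, 3] = (-2.0736,1.1405,1.5490)
J_ω[:, 3] = z_3
entry J[2][3] = 1.5490

1.549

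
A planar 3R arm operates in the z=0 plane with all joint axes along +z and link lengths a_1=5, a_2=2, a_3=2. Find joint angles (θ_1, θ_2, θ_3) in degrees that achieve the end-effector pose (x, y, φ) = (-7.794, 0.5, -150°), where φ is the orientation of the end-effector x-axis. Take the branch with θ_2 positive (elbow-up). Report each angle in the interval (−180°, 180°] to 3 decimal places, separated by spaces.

149.997 60.009 -0.007

wrist centre = target − a_3·(cos φ, sin φ) = (-6.0619, 1.5000)
cos θ_2 = (38.9972−5²−2²)/(2·5·2) = 0.4999; θ_2 = 60.0092° (elbow-up)
β = atan2(1.5000,-6.0619) = 166.1016°; ψ = atan2(1.7322,5.9997) = 16.1042°
θ_1 = β − ψ = 149.9974°
θ_3 = φ − θ_1 − θ_2 = -0.0065° (wrapped to (-180°,180°])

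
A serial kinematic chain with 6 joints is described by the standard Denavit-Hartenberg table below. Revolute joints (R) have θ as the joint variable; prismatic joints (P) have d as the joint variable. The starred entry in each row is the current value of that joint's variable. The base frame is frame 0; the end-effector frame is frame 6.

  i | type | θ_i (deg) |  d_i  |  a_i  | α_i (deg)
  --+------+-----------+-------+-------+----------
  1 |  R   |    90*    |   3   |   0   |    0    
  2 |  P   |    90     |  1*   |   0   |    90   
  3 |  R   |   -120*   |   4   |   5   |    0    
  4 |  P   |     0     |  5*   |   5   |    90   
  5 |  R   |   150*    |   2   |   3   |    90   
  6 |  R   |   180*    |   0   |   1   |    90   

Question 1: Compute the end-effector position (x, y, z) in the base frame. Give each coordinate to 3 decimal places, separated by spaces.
5.866 10.000 -2.160

after link 1: o_1 = (0.0000, 0.0000, 3.0000)
after link 2: o_2 = (0.0000, 0.0000, 4.0000)
after link 3: o_3 = (2.5000, 4.0000, -0.3301)
after link 4: o_4 = (5.0000, 9.0000, -4.6603)
after link 5: o_5 = (5.4330, 10.5000, -1.4103)
after link 6: o_6 = (5.8660, 10.0000, -2.1603)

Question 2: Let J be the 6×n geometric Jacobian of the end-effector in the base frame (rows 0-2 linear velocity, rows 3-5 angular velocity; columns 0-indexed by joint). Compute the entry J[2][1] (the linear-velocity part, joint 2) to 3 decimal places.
prismatic axis z_1 = (0.0000,0.0000,1.0000)
J_v[:, 1] = z_1; J_ω[:, 1] = (0,0,0)
entry J[2][1] = 1.0000

1.000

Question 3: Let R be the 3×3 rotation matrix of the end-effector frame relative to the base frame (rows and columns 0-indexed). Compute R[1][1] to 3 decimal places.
End-effector y-axis (col 1 of R) = (0.2500,0.8660,-0.4330)
R[1][1] = 0.8660

0.866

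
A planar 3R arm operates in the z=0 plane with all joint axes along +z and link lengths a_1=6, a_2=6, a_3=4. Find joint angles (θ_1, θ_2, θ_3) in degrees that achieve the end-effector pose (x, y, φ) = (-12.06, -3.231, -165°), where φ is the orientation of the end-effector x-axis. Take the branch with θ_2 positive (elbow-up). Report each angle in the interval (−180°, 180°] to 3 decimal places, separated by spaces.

wrist centre = target − a_3·(cos φ, sin φ) = (-8.1963, -2.1957)
cos θ_2 = (72.0005−6²−6²)/(2·6·6) = 0.0000; θ_2 = 89.9996° (elbow-up)
β = atan2(-2.1957,-8.1963) = -165.0030°; ψ = atan2(6.0000,6.0000) = 44.9998°
θ_1 = β − ψ = -210.0029°
θ_3 = φ − θ_1 − θ_2 = -44.9968° (wrapped to (-180°,180°])

149.997 90.000 -44.997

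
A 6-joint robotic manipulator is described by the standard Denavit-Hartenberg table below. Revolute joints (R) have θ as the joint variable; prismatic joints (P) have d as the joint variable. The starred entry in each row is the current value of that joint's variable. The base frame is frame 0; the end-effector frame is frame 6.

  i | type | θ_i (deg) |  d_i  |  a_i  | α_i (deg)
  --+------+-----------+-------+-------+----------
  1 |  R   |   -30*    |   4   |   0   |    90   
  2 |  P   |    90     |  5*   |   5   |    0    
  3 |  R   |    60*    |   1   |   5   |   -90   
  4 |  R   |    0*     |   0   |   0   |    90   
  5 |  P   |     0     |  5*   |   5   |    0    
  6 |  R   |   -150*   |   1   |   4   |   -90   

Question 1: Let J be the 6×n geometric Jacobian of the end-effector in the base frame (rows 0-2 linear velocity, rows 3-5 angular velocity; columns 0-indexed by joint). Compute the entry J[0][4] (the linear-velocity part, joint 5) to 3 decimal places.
-0.500

prismatic axis z_4 = (-0.5000,-0.8660,0.0000)
J_v[:, 4] = z_4; J_ω[:, 4] = (0,0,0)
entry J[0][4] = -0.5000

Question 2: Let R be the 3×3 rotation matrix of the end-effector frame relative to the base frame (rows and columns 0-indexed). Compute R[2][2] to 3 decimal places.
1.000

End-effector z-axis (col 2 of R) = (0.0000,-0.0000,1.0000)
R[2][2] = 1.0000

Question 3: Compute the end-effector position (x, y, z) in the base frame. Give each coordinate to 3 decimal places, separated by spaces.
after link 1: o_1 = (0.0000, 0.0000, 4.0000)
after link 2: o_2 = (-2.5000, -4.3301, 9.0000)
after link 3: o_3 = (-6.7500, -3.0311, 11.5000)
after link 4: o_4 = (-6.7500, -3.0311, 11.5000)
after link 5: o_5 = (-13.0000, -5.1962, 14.0000)
after link 6: o_6 = (-10.0359, -8.0622, 14.0000)

-10.036 -8.062 14.000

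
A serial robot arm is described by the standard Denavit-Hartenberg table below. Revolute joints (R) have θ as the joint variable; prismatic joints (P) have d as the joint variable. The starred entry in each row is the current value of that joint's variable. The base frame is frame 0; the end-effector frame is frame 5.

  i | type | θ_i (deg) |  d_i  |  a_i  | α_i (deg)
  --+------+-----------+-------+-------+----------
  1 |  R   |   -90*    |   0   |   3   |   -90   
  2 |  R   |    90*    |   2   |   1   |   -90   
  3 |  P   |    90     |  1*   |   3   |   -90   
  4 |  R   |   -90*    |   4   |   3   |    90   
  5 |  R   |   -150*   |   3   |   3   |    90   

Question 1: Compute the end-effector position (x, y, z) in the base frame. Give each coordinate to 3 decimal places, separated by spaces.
after link 1: o_1 = (0.0000, -3.0000, 0.0000)
after link 2: o_2 = (2.0000, -3.0000, -1.0000)
after link 3: o_3 = (-1.0000, -2.0000, -1.0000)
after link 4: o_4 = (-1.0000, 1.0000, 3.0000)
after link 5: o_5 = (2.0000, -1.5981, 1.5000)

2.000 -1.598 1.500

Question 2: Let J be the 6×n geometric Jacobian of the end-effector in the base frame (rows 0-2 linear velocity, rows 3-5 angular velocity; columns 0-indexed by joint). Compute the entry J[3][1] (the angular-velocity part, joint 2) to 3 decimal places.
1.000

axis z_1 = (1.0000,0.0000,0.0000); lever o_n−o_1 = (2.0000,1.4019,1.5000)
cross product → J_v[:, 1] = (0.0000,-1.5000,1.4019)
J_ω[:, 1] = z_1
entry J[3][1] = 1.0000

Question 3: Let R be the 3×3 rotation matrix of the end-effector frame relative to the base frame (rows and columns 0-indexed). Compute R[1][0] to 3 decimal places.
End-effector x-axis (col 0 of R) = (0.0000,-0.8660,-0.5000)
R[1][0] = -0.8660

-0.866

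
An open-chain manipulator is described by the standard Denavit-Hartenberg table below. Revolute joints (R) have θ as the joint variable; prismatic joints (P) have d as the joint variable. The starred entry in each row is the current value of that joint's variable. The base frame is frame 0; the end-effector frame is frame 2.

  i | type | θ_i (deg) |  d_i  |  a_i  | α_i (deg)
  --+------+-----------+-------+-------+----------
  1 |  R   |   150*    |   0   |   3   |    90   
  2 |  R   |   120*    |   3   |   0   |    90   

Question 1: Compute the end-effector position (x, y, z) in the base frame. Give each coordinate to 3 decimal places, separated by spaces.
after link 1: o_1 = (-2.5981, 1.5000, 0.0000)
after link 2: o_2 = (-1.0981, 4.0981, 0.0000)

-1.098 4.098 0.000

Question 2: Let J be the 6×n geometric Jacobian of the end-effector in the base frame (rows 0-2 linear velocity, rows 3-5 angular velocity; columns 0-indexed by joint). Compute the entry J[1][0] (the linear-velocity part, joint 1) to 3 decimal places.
axis z_0 = ẑ; lever o_n−o_0 = (-1.0981,4.0981,0.0000)
cross product → J_v[:, 0] = (-4.0981,-1.0981,0.0000)
J_ω[:, 0] = z_0
entry J[1][0] = -1.0981

-1.098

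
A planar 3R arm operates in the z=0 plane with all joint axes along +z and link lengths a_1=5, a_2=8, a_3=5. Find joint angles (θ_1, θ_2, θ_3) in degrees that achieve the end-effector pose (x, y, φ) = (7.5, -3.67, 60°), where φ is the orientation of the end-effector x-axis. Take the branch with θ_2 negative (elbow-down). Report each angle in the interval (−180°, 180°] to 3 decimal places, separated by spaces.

wrist centre = target − a_3·(cos φ, sin φ) = (5.0000, -8.0001)
cos θ_2 = (89.0020−5²−8²)/(2·5·8) = 0.0000; θ_2 = -89.9985° (elbow-down)
β = atan2(-8.0001,5.0000) = -57.9950°; ψ = atan2(-8.0000,5.0002) = -57.9936°
θ_1 = β − ψ = -0.0015°
θ_3 = φ − θ_1 − θ_2 = 150.0000° (wrapped to (-180°,180°])

-0.001 -89.999 150.000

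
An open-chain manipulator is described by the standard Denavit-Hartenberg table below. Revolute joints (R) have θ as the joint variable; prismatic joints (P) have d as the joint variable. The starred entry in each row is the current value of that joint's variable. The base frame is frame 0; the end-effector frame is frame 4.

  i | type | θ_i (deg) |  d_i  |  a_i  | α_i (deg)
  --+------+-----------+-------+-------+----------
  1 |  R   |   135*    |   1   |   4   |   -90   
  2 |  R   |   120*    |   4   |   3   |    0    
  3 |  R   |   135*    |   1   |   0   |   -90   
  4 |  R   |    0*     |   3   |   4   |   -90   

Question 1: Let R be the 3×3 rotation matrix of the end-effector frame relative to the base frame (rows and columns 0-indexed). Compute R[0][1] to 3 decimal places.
End-effector y-axis (col 1 of R) = (0.6830,-0.6830,-0.2588)
R[0][1] = 0.6830

0.683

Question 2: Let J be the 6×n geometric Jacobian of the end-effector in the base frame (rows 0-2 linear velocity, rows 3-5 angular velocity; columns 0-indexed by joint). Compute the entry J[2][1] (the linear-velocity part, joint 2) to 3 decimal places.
axis z_1 = (-0.7071,-0.7071,0.0000); lever o_n−o_1 = (-3.7919,-3.2792,2.0421)
cross product → J_v[:, 1] = (-1.4440,1.4440,-0.3625)
J_ω[:, 1] = z_1
entry J[2][1] = -0.3625

-0.363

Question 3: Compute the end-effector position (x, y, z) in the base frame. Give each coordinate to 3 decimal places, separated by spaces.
after link 1: o_1 = (-2.8284, 2.8284, 1.0000)
after link 2: o_2 = (-4.5962, -1.0607, -1.5981)
after link 3: o_3 = (-5.3033, -1.7678, -1.5981)
after link 4: o_4 = (-6.6203, -0.4508, 3.0421)

-6.620 -0.451 3.042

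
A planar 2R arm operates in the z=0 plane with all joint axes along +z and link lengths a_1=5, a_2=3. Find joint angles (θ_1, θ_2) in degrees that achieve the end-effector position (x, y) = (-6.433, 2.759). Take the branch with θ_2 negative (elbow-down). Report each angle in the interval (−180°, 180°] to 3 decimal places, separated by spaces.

cos θ_2 = (48.9956−5²−3²)/(2·5·3) = 0.4999; θ_2 = -60.0098° (elbow-down)
β = atan2(2.7590,-6.4330) = 156.7864°; ψ = atan2(-2.5983,6.4996) = -21.7901°
θ_1 = β − ψ = 178.5764°

178.576 -60.010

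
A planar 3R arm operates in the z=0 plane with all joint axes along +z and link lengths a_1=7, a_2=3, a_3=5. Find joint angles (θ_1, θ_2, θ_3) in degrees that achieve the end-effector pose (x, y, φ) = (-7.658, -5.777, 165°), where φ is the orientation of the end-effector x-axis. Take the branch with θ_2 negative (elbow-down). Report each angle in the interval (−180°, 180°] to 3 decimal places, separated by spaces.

-88.602 -90.000 -16.398

wrist centre = target − a_3·(cos φ, sin φ) = (-2.8284, -7.0711)
cos θ_2 = (58.0001−7²−3²)/(2·7·3) = 0.0000; θ_2 = -89.9999° (elbow-down)
β = atan2(-7.0711,-2.8284) = -111.8009°; ψ = atan2(-3.0000,7.0000) = -23.1986°
θ_1 = β − ψ = -88.6024°
θ_3 = φ − θ_1 − θ_2 = -16.3977° (wrapped to (-180°,180°])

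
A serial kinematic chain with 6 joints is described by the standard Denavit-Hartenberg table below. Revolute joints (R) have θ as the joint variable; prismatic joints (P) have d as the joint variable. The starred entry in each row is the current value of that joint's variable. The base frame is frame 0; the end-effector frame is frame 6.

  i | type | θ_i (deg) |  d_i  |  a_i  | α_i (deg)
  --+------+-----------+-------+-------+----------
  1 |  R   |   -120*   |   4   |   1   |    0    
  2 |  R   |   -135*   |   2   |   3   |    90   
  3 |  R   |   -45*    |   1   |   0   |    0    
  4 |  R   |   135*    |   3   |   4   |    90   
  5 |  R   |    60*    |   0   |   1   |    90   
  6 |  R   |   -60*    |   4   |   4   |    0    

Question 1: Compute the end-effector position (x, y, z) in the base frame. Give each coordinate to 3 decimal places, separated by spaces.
4.062 -0.124 14.964

after link 1: o_1 = (-0.5000, -0.8660, 4.0000)
after link 2: o_2 = (-1.2765, 2.0318, 6.0000)
after link 3: o_3 = (-0.3105, 2.2906, 6.0000)
after link 4: o_4 = (2.5872, 3.0670, 10.0000)
after link 5: o_5 = (3.4238, 3.2912, 10.5000)
after link 6: o_6 = (4.0615, -0.1242, 14.9641)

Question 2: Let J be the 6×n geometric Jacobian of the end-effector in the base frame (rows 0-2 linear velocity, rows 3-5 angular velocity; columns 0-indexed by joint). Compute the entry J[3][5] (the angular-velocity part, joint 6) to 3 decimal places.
-0.483

axis z_5 = (-0.4830,-0.1294,0.8660); lever o_n−o_5 = (0.6378,-3.4154,4.4641)
cross product → J_v[:, 5] = (2.3801,2.7083,1.7321)
J_ω[:, 5] = z_5
entry J[3][5] = -0.4830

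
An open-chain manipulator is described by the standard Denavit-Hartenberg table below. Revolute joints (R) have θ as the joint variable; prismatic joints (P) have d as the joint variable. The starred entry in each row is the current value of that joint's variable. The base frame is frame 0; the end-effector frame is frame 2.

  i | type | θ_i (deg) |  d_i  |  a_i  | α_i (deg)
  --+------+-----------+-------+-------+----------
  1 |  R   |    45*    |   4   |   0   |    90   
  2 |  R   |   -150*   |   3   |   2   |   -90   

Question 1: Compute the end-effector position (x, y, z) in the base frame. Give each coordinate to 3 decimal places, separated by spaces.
0.897 -3.346 3.000

after link 1: o_1 = (0.0000, 0.0000, 4.0000)
after link 2: o_2 = (0.8966, -3.3461, 3.0000)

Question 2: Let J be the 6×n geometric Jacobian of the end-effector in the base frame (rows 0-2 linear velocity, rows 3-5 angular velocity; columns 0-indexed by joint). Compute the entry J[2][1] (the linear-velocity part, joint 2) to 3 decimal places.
axis z_1 = (0.7071,-0.7071,0.0000); lever o_n−o_1 = (0.8966,-3.3461,-1.0000)
cross product → J_v[:, 1] = (0.7071,0.7071,-1.7321)
J_ω[:, 1] = z_1
entry J[2][1] = -1.7321

-1.732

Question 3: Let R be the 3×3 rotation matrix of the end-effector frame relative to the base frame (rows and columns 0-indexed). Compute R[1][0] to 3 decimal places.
End-effector x-axis (col 0 of R) = (-0.6124,-0.6124,-0.5000)
R[1][0] = -0.6124

-0.612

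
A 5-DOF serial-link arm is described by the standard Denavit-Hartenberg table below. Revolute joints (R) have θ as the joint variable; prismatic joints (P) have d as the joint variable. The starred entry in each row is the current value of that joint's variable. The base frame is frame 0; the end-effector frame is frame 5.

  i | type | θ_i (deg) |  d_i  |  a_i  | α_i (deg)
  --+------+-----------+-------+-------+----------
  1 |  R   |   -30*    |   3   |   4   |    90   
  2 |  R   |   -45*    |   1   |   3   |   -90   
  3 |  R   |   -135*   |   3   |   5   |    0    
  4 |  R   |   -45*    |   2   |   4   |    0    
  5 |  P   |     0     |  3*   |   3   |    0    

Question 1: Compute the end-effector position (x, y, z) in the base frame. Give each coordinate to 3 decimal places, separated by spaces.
1.481 -6.092 13.985

after link 1: o_1 = (3.4641, -2.0000, 3.0000)
after link 2: o_2 = (4.8012, -3.9267, 0.8787)
after link 3: o_3 = (2.7055, -6.7992, 5.5000)
after link 4: o_4 = (1.4808, -6.0921, 9.7426)
after link 5: o_5 = (1.4808, -6.0921, 13.9853)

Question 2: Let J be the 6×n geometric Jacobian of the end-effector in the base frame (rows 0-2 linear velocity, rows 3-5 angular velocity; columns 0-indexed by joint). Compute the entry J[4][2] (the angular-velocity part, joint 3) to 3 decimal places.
-0.354

axis z_2 = (0.6124,-0.3536,0.7071); lever o_n−o_2 = (-3.3205,-2.1654,13.1066)
cross product → J_v[:, 2] = (-3.1027,-10.3740,-2.5000)
J_ω[:, 2] = z_2
entry J[4][2] = -0.3536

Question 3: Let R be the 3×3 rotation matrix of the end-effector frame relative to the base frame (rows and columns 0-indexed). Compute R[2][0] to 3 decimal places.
0.707

End-effector x-axis (col 0 of R) = (-0.6124,0.3536,0.7071)
R[2][0] = 0.7071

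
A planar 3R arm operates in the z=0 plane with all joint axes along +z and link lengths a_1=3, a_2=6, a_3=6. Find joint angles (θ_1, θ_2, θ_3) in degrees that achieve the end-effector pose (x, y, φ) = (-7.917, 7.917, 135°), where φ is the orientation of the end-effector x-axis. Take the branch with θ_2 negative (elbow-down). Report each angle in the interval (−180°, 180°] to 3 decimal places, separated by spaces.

wrist centre = target − a_3·(cos φ, sin φ) = (-3.6744, 3.6744)
cos θ_2 = (27.0018−3²−6²)/(2·3·6) = -0.4999; θ_2 = -119.9966° (elbow-down)
β = atan2(3.6744,-3.6744) = 135.0000°; ψ = atan2(-5.1963,0.0003) = -89.9966°
θ_1 = β − ψ = 224.9966°
θ_3 = φ − θ_1 − θ_2 = 30.0000° (wrapped to (-180°,180°])

-135.003 -119.997 30.000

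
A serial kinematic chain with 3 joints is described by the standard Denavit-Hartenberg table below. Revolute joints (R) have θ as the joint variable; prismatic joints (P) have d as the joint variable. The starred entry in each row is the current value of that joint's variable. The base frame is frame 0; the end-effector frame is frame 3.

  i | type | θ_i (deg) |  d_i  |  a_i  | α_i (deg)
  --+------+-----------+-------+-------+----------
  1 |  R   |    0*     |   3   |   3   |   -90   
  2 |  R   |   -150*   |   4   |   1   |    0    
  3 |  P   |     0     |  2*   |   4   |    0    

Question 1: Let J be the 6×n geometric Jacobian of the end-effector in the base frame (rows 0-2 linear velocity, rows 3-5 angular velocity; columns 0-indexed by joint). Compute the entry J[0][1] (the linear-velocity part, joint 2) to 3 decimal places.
axis z_1 = (0.0000,1.0000,0.0000); lever o_n−o_1 = (-4.3301,6.0000,2.5000)
cross product → J_v[:, 1] = (2.5000,-0.0000,4.3301)
J_ω[:, 1] = z_1
entry J[0][1] = 2.5000

2.500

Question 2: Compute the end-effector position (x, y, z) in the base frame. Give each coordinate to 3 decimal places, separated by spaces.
-1.330 6.000 5.500

after link 1: o_1 = (3.0000, 0.0000, 3.0000)
after link 2: o_2 = (2.1340, 4.0000, 3.5000)
after link 3: o_3 = (-1.3301, 6.0000, 5.5000)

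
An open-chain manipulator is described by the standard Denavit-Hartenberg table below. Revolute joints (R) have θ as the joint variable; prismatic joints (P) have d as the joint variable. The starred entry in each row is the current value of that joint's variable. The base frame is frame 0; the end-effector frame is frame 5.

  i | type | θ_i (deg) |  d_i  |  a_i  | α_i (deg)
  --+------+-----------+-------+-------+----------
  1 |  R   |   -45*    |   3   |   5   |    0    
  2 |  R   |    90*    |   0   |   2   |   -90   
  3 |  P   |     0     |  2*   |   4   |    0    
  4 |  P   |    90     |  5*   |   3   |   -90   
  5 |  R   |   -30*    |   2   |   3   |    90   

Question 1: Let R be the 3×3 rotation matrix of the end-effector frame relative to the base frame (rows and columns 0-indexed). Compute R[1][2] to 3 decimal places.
End-effector z-axis (col 2 of R) = (-0.6124,0.6124,0.5000)
R[1][2] = 0.6124

0.612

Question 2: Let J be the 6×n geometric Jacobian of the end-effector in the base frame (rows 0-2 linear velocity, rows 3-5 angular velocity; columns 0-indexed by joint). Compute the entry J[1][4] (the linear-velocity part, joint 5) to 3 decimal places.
-1.837

axis z_4 = (-0.7071,-0.7071,-0.0000); lever o_n−o_4 = (-2.4749,-0.3536,-2.5981)
cross product → J_v[:, 4] = (1.8371,-1.8371,-1.5000)
J_ω[:, 4] = z_4
entry J[1][4] = -1.8371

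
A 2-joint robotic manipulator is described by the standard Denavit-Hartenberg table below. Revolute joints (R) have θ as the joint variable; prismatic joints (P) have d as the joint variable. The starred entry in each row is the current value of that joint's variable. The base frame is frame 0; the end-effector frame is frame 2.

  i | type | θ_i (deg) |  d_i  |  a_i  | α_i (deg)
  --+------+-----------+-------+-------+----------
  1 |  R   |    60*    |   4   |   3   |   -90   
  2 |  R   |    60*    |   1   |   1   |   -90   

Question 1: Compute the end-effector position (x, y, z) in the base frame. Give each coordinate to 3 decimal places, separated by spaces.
after link 1: o_1 = (1.5000, 2.5981, 4.0000)
after link 2: o_2 = (0.8840, 3.5311, 3.1340)

0.884 3.531 3.134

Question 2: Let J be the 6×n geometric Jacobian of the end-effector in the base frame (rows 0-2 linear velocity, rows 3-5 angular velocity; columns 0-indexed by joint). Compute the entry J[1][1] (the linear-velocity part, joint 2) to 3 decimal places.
axis z_1 = (-0.8660,0.5000,0.0000); lever o_n−o_1 = (-0.6160,0.9330,-0.8660)
cross product → J_v[:, 1] = (-0.4330,-0.7500,-0.5000)
J_ω[:, 1] = z_1
entry J[1][1] = -0.7500

-0.750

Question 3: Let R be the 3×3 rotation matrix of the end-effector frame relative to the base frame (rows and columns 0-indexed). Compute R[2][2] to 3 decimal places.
-0.500

End-effector z-axis (col 2 of R) = (-0.4330,-0.7500,-0.5000)
R[2][2] = -0.5000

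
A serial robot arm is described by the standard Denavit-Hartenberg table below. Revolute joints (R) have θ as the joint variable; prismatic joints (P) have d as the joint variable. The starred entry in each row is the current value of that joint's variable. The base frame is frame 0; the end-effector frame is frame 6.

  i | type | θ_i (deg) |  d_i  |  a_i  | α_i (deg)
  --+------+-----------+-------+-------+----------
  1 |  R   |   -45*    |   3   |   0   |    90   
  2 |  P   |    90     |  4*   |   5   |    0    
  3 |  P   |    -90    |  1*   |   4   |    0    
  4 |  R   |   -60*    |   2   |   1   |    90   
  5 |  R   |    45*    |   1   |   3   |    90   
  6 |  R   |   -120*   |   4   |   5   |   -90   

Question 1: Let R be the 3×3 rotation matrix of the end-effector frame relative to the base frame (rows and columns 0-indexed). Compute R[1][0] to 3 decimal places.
End-effector x-axis (col 0 of R) = (0.6553,-0.1553,0.7392)
R[1][0] = -0.1553

-0.155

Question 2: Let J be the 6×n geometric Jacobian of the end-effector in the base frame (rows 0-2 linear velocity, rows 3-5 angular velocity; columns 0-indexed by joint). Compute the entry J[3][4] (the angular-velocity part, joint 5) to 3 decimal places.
-0.612

axis z_4 = (-0.6124,0.6124,-0.5000); lever o_n−o_4 = (4.9143,-1.4143,-1.0906)
cross product → J_v[:, 4] = (-1.3750,-3.1250,-2.1433)
J_ω[:, 4] = z_4
entry J[3][4] = -0.6124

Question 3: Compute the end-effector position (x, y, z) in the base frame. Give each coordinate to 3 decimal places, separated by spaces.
3.147 -9.546 6.043

after link 1: o_1 = (0.0000, 0.0000, 3.0000)
after link 2: o_2 = (-2.8284, -2.8284, 8.0000)
after link 3: o_3 = (-0.7071, -6.3640, 8.0000)
after link 4: o_4 = (-1.7678, -8.1317, 7.1340)
after link 5: o_5 = (-3.1301, -9.7694, 4.7969)
after link 6: o_6 = (3.1465, -9.5460, 6.0434)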